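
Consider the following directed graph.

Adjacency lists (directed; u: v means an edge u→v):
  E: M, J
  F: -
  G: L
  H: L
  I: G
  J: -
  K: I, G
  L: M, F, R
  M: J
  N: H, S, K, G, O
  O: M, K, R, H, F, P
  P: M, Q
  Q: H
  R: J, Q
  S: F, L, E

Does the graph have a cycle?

DFS with white/gray/black marking, starting from O:
O gray
  M gray
    J gray
    J black
  M black
  K gray
    I gray
      G gray
        L gray
          L→M: M black — skip
          F gray
          F black
          R gray
            R→J: J black — skip
            Q gray
              H gray
                H→L: L is gray → back edge
Back edge found, so a cycle exists: L → R → Q → H → L.

Yes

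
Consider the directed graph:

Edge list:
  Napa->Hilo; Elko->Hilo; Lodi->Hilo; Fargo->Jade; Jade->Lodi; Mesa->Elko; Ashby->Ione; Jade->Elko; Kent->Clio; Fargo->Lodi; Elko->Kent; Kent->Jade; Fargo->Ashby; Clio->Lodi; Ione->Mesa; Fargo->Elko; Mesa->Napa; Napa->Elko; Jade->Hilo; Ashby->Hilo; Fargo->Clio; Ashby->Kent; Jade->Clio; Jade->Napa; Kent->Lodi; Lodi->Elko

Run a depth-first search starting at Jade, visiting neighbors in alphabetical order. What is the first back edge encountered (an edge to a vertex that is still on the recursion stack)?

DFS from Jade (visiting neighbors in alphabetical order); mark gray on enter, black on exit:
Jade gray
  Clio gray
    Lodi gray
      Elko gray
        Hilo gray
        Hilo black
        Kent gray
          Kent→Clio: Clio is gray → back edge
First back edge: Kent → Clio.

Kent→Clio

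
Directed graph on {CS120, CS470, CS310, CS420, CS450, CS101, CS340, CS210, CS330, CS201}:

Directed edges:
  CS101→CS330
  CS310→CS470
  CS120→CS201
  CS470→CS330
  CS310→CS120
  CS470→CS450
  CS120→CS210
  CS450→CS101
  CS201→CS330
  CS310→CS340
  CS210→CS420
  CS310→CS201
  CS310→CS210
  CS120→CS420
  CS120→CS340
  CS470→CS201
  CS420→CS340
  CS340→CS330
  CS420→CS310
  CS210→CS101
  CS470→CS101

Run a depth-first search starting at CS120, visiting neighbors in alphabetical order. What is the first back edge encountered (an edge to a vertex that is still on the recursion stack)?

CS310→CS120

DFS from CS120 (visiting neighbors in alphabetical order); mark gray on enter, black on exit:
CS120 gray
  CS201 gray
    CS330 gray
    CS330 black
  CS201 black
  CS210 gray
    CS101 gray
      CS101→CS330: CS330 black — skip
    CS101 black
    CS420 gray
      CS310 gray
        CS310→CS120: CS120 is gray → back edge
First back edge: CS310 → CS120.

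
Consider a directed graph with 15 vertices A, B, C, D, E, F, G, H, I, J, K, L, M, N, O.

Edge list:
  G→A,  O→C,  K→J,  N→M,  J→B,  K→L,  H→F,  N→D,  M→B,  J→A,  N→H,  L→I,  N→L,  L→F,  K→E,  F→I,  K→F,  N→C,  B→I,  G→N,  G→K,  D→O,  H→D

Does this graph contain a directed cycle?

No

DFS with white/gray/black marking, starting from H:
H gray
  D gray
    O gray
      C gray
      C black
    O black
  D black
  F gray
    I gray
    I black
  F black
H black
A gray
A black
B gray
  B→I: I black — skip
B black
E gray
E black
G gray
  K gray
    K→E: E black — skip
    K→F: F black — skip
    L gray
      L→I: I black — skip
      L→F: F black — skip
    L black
    J gray
      J→B: B black — skip
      J→A: A black — skip
    J black
  K black
  G→A: A black — skip
  N gray
    N→D: D black — skip
    N→H: H black — skip
    N→L: L black — skip
    M gray
      M→B: B black — skip
    M black
    N→C: C black — skip
  N black
G black
Every edge goes to a white or black vertex — no back edge, so the graph is acyclic.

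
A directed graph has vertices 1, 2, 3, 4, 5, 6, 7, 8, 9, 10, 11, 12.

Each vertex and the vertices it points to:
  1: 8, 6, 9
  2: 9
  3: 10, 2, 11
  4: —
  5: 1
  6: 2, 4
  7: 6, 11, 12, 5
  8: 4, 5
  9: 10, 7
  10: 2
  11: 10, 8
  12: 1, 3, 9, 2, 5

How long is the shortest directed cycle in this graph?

3

For each vertex v, BFS finds the shortest path from v back to v.
The shortest such closed walk is 12 → 9 → 7 → 12, length 3.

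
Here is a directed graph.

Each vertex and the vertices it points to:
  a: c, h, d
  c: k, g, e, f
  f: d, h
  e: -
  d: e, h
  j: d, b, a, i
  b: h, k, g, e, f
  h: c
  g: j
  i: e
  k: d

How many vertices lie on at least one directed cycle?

9

A vertex is on a directed cycle iff it belongs to a strongly connected component of size ≥ 2 (or has a self-loop).
The vertices on cycles are {a, b, c, d, f, g, h, j, k} — 9 in total.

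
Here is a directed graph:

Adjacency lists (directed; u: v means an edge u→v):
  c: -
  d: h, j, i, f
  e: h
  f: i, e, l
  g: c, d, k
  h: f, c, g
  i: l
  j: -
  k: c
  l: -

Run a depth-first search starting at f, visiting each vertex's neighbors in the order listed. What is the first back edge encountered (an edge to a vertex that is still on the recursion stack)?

h->f

DFS from f (visiting each vertex's neighbors in the order listed); mark gray on enter, black on exit:
f gray
  i gray
    l gray
    l black
  i black
  e gray
    h gray
      h→f: f is gray → back edge
First back edge: h → f.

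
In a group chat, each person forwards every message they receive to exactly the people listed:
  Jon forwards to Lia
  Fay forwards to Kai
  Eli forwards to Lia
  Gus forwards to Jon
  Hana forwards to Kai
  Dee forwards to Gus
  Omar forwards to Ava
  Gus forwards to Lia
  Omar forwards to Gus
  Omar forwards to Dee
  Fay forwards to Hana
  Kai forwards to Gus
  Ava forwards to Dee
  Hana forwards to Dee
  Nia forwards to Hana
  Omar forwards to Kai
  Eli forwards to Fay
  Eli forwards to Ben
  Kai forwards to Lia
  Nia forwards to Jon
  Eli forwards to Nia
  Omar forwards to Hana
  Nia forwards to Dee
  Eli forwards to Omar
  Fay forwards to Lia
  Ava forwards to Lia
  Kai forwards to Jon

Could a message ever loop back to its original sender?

No

DFS with white/gray/black marking, starting from Lia:
Lia gray
Lia black
Ben gray
Ben black
Omar gray
  Ava gray
    Ava→Lia: Lia black — skip
    Dee gray
      Gus gray
        Jon gray
          Jon→Lia: Lia black — skip
        Jon black
        Gus→Lia: Lia black — skip
      Gus black
    Dee black
  Ava black
  Kai gray
    Kai→Gus: Gus black — skip
    Kai→Lia: Lia black — skip
    Kai→Jon: Jon black — skip
  Kai black
  Omar→Gus: Gus black — skip
  Omar→Dee: Dee black — skip
  Hana gray
    Hana→Kai: Kai black — skip
    Hana→Dee: Dee black — skip
  Hana black
Omar black
Eli gray
  Eli→Lia: Lia black — skip
  Fay gray
    Fay→Kai: Kai black — skip
    Fay→Lia: Lia black — skip
    Fay→Hana: Hana black — skip
  Fay black
  Eli→Ben: Ben black — skip
  Eli→Omar: Omar black — skip
  Nia gray
    Nia→Jon: Jon black — skip
    Nia→Hana: Hana black — skip
    Nia→Dee: Dee black — skip
  Nia black
Eli black
Every edge goes to a white or black vertex — no back edge, so the graph is acyclic.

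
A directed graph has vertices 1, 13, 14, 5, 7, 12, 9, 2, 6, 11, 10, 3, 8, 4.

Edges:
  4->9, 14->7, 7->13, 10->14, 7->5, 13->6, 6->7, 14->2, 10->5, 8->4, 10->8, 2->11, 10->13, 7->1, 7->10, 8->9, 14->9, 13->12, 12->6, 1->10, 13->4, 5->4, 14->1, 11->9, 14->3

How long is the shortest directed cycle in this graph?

For each vertex v, BFS finds the shortest path from v back to v.
The shortest such closed walk is 10 → 14 → 1 → 10, length 3.

3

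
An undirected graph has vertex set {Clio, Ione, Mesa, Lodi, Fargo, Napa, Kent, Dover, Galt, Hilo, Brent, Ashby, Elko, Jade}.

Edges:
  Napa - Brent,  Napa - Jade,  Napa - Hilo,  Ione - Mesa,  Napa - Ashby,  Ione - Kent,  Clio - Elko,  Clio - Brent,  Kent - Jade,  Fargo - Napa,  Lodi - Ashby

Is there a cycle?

No

DFS, tracking each vertex's parent; an edge to a visited non-parent vertex closes a cycle.
Start from Galt:
visit Galt (parent –)
visit Clio (parent –)
  visit Elko (parent Clio)
    Elko–Clio: parent, skip
  visit Brent (parent Clio)
    visit Napa (parent Brent)
      visit Hilo (parent Napa)
        Hilo–Napa: parent, skip
      visit Ashby (parent Napa)
        Ashby–Napa: parent, skip
        visit Lodi (parent Ashby)
          Lodi–Ashby: parent, skip
      visit Jade (parent Napa)
        visit Kent (parent Jade)
          visit Ione (parent Kent)
            visit Mesa (parent Ione)
              Mesa–Ione: parent, skip
            Ione–Kent: parent, skip
          Kent–Jade: parent, skip
        Jade–Napa: parent, skip
      visit Fargo (parent Napa)
        Fargo–Napa: parent, skip
      Napa–Brent: parent, skip
    Brent–Clio: parent, skip
visit Dover (parent –)
No non-parent visited neighbor found — the graph is a forest.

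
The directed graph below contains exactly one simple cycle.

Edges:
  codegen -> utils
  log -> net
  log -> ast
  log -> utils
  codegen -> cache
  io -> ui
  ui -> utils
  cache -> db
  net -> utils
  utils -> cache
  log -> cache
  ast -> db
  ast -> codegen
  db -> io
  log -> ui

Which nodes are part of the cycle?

db, io, ui, cache, utils

DFS with gray/black marking from db:
db gray
  io gray
    ui gray
      utils gray
        cache gray
          cache→db: db is gray → back edge
Back edge closes the cycle db → io → ui → utils → cache → db; its vertices are {db, io, ui, cache, utils}.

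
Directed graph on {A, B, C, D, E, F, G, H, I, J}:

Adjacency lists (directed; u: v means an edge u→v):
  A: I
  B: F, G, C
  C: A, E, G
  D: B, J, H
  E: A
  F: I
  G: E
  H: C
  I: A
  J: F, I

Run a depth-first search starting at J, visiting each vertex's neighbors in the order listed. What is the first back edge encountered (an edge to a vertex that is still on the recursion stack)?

A->I

DFS from J (visiting each vertex's neighbors in the order listed); mark gray on enter, black on exit:
J gray
  F gray
    I gray
      A gray
        A→I: I is gray → back edge
First back edge: A → I.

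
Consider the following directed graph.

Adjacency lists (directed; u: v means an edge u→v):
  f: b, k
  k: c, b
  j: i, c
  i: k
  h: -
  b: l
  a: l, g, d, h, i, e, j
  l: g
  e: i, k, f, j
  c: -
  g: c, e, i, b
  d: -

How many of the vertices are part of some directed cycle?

8

A vertex is on a directed cycle iff it belongs to a strongly connected component of size ≥ 2 (or has a self-loop).
The vertices on cycles are {b, e, f, g, i, j, k, l} — 8 in total.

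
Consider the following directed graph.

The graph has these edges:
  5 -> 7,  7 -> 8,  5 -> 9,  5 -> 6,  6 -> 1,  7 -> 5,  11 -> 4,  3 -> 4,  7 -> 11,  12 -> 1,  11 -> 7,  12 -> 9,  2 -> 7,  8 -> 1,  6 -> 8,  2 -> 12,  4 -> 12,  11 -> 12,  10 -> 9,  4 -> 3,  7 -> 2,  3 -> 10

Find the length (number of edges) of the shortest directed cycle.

2

For each vertex v, BFS finds the shortest path from v back to v.
The shortest such closed walk is 7 → 2 → 7, length 2.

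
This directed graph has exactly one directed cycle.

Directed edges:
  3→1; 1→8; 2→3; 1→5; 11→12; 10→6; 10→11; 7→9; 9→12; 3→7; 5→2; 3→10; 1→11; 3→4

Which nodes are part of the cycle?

DFS with gray/black marking from 3:
3 gray
  10 gray
    11 gray
      12 gray
      12 black
    11 black
    6 gray
    6 black
  10 black
  1 gray
    5 gray
      2 gray
        2→3: 3 is gray → back edge
Back edge closes the cycle 3 → 1 → 5 → 2 → 3; its vertices are {1, 2, 3, 5}.

1, 2, 3, 5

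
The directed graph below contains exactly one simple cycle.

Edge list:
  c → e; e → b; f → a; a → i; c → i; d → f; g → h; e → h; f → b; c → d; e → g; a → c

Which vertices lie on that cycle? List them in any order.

DFS with gray/black marking from c:
c gray
  e gray
    h gray
    h black
    g gray
      g→h: h black — skip
    g black
    b gray
    b black
  e black
  i gray
  i black
  d gray
    f gray
      a gray
        a→i: i black — skip
        a→c: c is gray → back edge
Back edge closes the cycle c → d → f → a → c; its vertices are {a, c, d, f}.

a, c, d, f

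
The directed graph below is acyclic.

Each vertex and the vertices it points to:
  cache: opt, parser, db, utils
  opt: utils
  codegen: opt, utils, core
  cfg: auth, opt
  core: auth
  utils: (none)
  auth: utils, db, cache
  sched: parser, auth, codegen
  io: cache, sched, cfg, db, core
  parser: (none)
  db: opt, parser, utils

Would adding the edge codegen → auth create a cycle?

Adding codegen→auth creates a cycle iff auth can already reach codegen.
Explore from auth: no path reaches codegen. The graph stays acyclic.

No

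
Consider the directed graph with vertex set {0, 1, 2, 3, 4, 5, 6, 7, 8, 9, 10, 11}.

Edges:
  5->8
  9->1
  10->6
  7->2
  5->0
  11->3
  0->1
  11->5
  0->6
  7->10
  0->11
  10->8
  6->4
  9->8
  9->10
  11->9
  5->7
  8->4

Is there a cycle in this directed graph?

DFS with white/gray/black marking, starting from 10:
10 gray
  6 gray
    4 gray
    4 black
  6 black
  8 gray
    8→4: 4 black — skip
  8 black
10 black
0 gray
  1 gray
  1 black
  0→6: 6 black — skip
  11 gray
    3 gray
    3 black
    5 gray
      5→0: 0 is gray → back edge
Back edge found, so a cycle exists: 0 → 11 → 5 → 0.

Yes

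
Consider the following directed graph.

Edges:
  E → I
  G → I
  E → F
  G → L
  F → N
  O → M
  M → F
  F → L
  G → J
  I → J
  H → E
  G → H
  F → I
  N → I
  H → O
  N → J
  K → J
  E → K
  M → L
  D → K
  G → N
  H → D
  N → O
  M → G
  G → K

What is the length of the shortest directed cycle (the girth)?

For each vertex v, BFS finds the shortest path from v back to v.
The shortest such closed walk is H → O → M → G → H, length 4.

4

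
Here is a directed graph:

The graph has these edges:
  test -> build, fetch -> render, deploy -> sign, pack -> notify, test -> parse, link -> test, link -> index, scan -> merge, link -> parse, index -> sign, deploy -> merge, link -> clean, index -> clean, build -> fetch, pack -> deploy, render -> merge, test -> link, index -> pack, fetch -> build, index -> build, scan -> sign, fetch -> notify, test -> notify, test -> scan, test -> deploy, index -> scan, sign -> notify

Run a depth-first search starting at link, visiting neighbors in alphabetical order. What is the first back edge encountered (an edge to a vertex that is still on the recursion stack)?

fetch→build

DFS from link (visiting neighbors in alphabetical order); mark gray on enter, black on exit:
link gray
  clean gray
  clean black
  index gray
    build gray
      fetch gray
        fetch→build: build is gray → back edge
First back edge: fetch → build.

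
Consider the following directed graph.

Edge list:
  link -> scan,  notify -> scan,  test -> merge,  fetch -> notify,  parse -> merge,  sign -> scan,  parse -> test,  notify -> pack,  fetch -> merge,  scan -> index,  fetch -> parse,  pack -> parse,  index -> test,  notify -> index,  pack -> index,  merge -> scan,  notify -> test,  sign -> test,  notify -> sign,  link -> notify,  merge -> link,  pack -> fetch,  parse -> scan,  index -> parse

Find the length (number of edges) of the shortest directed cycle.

3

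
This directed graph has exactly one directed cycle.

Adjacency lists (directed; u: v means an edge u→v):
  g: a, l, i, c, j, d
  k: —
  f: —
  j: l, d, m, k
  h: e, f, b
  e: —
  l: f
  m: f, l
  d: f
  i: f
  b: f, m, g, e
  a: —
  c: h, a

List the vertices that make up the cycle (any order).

b, c, g, h

DFS with gray/black marking from h:
h gray
  e gray
  e black
  f gray
  f black
  b gray
    b→f: f black — skip
    m gray
      m→f: f black — skip
      l gray
        l→f: f black — skip
      l black
    m black
    g gray
      a gray
      a black
      g→l: l black — skip
      i gray
        i→f: f black — skip
      i black
      c gray
        c→h: h is gray → back edge
Back edge closes the cycle h → b → g → c → h; its vertices are {b, c, g, h}.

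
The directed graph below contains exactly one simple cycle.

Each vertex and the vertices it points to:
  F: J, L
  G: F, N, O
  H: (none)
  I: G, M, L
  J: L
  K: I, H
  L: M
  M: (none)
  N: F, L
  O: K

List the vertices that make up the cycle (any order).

G, I, K, O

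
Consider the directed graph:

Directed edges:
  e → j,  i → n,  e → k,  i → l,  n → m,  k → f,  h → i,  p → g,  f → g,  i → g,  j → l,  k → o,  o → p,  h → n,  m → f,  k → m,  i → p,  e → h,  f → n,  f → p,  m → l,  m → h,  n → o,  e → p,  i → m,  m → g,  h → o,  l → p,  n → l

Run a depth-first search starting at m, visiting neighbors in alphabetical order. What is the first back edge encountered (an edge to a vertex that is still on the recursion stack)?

DFS from m (visiting neighbors in alphabetical order); mark gray on enter, black on exit:
m gray
  f gray
    g gray
    g black
    n gray
      l gray
        p gray
          p→g: g black — skip
        p black
      l black
      n→m: m is gray → back edge
First back edge: n → m.

n→m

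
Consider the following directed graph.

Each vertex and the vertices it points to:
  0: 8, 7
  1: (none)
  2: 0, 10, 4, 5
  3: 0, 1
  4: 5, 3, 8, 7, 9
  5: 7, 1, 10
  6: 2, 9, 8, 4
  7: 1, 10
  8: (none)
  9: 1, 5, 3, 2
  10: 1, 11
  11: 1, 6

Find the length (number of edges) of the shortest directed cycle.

For each vertex v, BFS finds the shortest path from v back to v.
The shortest such closed walk is 2 → 4 → 9 → 2, length 3.

3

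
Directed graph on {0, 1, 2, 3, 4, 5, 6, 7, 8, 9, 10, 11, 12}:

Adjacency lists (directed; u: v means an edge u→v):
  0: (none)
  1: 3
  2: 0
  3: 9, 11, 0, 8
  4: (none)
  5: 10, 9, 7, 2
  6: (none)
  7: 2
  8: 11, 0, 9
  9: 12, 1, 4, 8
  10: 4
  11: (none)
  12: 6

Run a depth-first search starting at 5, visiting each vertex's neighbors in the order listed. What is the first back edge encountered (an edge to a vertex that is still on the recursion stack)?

3→9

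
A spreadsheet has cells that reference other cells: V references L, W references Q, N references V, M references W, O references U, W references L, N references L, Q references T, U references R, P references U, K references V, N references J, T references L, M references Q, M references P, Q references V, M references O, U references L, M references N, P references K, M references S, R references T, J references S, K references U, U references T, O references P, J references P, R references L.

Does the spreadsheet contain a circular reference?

No

DFS with white/gray/black marking, starting from S:
S gray
S black
J gray
  P gray
    U gray
      L gray
      L black
      T gray
        T→L: L black — skip
      T black
      R gray
        R→L: L black — skip
        R→T: T black — skip
      R black
    U black
    K gray
      K→U: U black — skip
      V gray
        V→L: L black — skip
      V black
    K black
  P black
  J→S: S black — skip
J black
M gray
  M→S: S black — skip
  M→P: P black — skip
  Q gray
    Q→V: V black — skip
    Q→T: T black — skip
  Q black
  O gray
    O→U: U black — skip
    O→P: P black — skip
  O black
  N gray
    N→L: L black — skip
    N→J: J black — skip
    N→V: V black — skip
  N black
  W gray
    W→Q: Q black — skip
    W→L: L black — skip
  W black
M black
Every edge goes to a white or black vertex — no back edge, so the graph is acyclic.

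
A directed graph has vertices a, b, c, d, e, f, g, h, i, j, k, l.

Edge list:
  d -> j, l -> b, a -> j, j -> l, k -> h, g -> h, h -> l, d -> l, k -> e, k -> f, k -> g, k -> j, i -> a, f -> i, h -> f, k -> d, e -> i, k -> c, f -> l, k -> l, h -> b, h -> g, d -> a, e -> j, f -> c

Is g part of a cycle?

g is on a cycle iff g can reach itself via ≥1 edge.
g → h → g — yes.

Yes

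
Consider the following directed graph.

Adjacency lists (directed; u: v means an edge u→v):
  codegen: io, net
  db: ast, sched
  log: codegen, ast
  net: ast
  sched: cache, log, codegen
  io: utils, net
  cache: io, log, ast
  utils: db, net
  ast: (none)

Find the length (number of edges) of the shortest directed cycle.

5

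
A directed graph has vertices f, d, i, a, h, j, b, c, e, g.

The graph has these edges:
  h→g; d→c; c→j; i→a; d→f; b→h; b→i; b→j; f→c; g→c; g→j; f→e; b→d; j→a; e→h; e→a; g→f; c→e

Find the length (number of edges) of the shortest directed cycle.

For each vertex v, BFS finds the shortest path from v back to v.
The shortest such closed walk is h → g → f → e → h, length 4.

4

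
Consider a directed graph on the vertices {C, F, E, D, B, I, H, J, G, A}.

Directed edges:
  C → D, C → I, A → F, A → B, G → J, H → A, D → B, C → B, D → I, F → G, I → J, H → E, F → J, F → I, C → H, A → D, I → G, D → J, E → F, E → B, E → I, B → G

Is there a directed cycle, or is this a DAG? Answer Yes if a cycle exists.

No

DFS with white/gray/black marking, starting from B:
B gray
  G gray
    J gray
    J black
  G black
B black
C gray
  C→B: B black — skip
  H gray
    A gray
      D gray
        I gray
          I→G: G black — skip
          I→J: J black — skip
        I black
        D→B: B black — skip
        D→J: J black — skip
      D black
      F gray
        F→I: I black — skip
        F→J: J black — skip
        F→G: G black — skip
      F black
      A→B: B black — skip
    A black
    E gray
      E→I: I black — skip
      E→B: B black — skip
      E→F: F black — skip
    E black
  H black
  C→D: D black — skip
  C→I: I black — skip
C black
Every edge goes to a white or black vertex — no back edge, so the graph is acyclic.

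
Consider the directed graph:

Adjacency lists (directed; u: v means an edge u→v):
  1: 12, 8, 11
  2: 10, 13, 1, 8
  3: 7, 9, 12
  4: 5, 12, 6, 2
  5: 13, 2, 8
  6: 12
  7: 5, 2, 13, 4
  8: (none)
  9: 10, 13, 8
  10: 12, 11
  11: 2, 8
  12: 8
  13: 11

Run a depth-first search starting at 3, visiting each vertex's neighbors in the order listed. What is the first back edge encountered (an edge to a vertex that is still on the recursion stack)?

DFS from 3 (visiting each vertex's neighbors in the order listed); mark gray on enter, black on exit:
3 gray
  7 gray
    5 gray
      13 gray
        11 gray
          2 gray
            10 gray
              12 gray
                8 gray
                8 black
              12 black
              10→11: 11 is gray → back edge
First back edge: 10 → 11.

10->11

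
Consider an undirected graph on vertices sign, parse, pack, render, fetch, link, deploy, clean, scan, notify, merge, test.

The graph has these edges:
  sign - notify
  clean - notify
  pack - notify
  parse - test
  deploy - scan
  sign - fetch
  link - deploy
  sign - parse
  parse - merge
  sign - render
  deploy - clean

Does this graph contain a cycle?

No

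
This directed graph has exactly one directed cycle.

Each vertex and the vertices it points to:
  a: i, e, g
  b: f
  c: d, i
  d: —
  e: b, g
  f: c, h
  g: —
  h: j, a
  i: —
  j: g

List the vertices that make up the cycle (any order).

a, b, e, f, h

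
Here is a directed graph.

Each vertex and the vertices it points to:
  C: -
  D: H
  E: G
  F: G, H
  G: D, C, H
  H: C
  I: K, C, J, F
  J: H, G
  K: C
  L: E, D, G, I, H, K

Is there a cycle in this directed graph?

No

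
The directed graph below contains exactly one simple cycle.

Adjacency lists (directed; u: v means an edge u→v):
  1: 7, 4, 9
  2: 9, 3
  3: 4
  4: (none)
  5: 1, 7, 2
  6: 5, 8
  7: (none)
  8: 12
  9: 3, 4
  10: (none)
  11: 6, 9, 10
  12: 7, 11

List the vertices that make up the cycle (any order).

6, 8, 11, 12

DFS with gray/black marking from 6:
6 gray
  5 gray
    1 gray
      7 gray
      7 black
      4 gray
      4 black
      9 gray
        3 gray
          3→4: 4 black — skip
        3 black
        9→4: 4 black — skip
      9 black
    1 black
    5→7: 7 black — skip
    2 gray
      2→9: 9 black — skip
      2→3: 3 black — skip
    2 black
  5 black
  8 gray
    12 gray
      12→7: 7 black — skip
      11 gray
        11→6: 6 is gray → back edge
Back edge closes the cycle 6 → 8 → 12 → 11 → 6; its vertices are {6, 8, 11, 12}.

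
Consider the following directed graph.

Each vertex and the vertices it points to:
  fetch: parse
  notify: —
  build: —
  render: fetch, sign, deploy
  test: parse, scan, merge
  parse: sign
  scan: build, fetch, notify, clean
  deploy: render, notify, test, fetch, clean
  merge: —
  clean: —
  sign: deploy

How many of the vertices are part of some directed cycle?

7

A vertex is on a directed cycle iff it belongs to a strongly connected component of size ≥ 2 (or has a self-loop).
The vertices on cycles are {scan, sign, test, fetch, parse, deploy, render} — 7 in total.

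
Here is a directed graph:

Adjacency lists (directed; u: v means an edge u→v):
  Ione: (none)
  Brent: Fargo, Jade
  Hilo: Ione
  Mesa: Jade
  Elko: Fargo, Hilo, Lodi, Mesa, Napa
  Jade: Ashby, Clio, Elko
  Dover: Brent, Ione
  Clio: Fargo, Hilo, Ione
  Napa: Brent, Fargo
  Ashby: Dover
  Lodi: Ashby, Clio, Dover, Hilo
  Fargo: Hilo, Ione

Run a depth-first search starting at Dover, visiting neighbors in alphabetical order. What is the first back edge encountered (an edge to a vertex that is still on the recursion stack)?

Ashby->Dover

DFS from Dover (visiting neighbors in alphabetical order); mark gray on enter, black on exit:
Dover gray
  Brent gray
    Fargo gray
      Hilo gray
        Ione gray
        Ione black
      Hilo black
      Fargo→Ione: Ione black — skip
    Fargo black
    Jade gray
      Ashby gray
        Ashby→Dover: Dover is gray → back edge
First back edge: Ashby → Dover.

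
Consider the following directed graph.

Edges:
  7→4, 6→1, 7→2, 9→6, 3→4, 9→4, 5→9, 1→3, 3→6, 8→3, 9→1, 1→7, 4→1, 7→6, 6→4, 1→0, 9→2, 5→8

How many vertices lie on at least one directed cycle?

A vertex is on a directed cycle iff it belongs to a strongly connected component of size ≥ 2 (or has a self-loop).
The vertices on cycles are {1, 3, 4, 6, 7} — 5 in total.

5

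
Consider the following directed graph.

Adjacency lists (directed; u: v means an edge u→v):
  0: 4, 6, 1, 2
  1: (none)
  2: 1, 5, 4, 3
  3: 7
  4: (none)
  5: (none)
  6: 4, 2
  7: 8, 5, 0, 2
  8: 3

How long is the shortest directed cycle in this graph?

For each vertex v, BFS finds the shortest path from v back to v.
The shortest such closed walk is 2 → 3 → 7 → 2, length 3.

3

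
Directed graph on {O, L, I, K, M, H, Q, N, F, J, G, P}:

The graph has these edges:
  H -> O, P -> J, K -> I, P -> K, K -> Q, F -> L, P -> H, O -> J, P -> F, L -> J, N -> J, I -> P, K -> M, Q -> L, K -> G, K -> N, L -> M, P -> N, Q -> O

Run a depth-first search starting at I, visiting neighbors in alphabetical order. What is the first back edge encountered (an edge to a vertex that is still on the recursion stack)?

K->I

DFS from I (visiting neighbors in alphabetical order); mark gray on enter, black on exit:
I gray
  P gray
    F gray
      L gray
        J gray
        J black
        M gray
        M black
      L black
    F black
    H gray
      O gray
        O→J: J black — skip
      O black
    H black
    P→J: J black — skip
    K gray
      G gray
      G black
      K→I: I is gray → back edge
First back edge: K → I.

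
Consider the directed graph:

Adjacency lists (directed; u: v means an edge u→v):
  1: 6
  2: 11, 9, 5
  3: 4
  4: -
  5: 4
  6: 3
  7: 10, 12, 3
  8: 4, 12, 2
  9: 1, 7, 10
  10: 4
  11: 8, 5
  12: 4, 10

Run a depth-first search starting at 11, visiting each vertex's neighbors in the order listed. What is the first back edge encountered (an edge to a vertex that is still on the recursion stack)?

2->11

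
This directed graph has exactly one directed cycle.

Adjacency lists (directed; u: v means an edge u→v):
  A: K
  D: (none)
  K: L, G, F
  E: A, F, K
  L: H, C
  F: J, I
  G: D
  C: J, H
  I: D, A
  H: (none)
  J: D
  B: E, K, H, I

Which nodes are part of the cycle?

A, F, I, K

DFS with gray/black marking from A:
A gray
  K gray
    L gray
      H gray
      H black
      C gray
        J gray
          D gray
          D black
        J black
        C→H: H black — skip
      C black
    L black
    G gray
      G→D: D black — skip
    G black
    F gray
      F→J: J black — skip
      I gray
        I→D: D black — skip
        I→A: A is gray → back edge
Back edge closes the cycle A → K → F → I → A; its vertices are {A, F, I, K}.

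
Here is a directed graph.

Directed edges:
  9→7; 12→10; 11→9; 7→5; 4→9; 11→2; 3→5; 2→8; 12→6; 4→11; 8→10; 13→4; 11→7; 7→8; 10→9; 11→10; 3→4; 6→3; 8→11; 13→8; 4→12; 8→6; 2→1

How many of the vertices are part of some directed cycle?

10

A vertex is on a directed cycle iff it belongs to a strongly connected component of size ≥ 2 (or has a self-loop).
The vertices on cycles are {2, 3, 4, 6, 7, 8, 9, 10, 11, 12} — 10 in total.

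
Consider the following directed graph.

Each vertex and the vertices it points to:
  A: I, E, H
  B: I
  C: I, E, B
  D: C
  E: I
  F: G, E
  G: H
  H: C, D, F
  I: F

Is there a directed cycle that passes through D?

Yes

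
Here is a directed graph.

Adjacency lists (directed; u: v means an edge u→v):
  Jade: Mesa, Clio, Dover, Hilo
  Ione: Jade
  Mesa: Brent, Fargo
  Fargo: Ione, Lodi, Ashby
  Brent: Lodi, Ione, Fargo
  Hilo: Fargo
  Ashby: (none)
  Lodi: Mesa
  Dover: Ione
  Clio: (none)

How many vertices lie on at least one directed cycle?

A vertex is on a directed cycle iff it belongs to a strongly connected component of size ≥ 2 (or has a self-loop).
The vertices on cycles are {Hilo, Ione, Jade, Lodi, Mesa, Brent, Dover, Fargo} — 8 in total.

8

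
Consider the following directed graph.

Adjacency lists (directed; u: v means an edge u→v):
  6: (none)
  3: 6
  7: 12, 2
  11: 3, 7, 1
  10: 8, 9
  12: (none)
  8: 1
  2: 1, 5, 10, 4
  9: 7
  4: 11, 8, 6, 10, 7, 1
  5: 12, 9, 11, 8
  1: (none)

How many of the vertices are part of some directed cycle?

7

A vertex is on a directed cycle iff it belongs to a strongly connected component of size ≥ 2 (or has a self-loop).
The vertices on cycles are {2, 4, 5, 7, 9, 10, 11} — 7 in total.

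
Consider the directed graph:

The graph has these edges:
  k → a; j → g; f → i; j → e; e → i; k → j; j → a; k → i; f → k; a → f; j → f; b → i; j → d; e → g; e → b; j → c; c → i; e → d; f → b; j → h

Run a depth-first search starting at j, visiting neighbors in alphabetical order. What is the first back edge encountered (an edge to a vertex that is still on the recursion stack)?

DFS from j (visiting neighbors in alphabetical order); mark gray on enter, black on exit:
j gray
  a gray
    f gray
      b gray
        i gray
        i black
      b black
      f→i: i black — skip
      k gray
        k→a: a is gray → back edge
First back edge: k → a.

k→a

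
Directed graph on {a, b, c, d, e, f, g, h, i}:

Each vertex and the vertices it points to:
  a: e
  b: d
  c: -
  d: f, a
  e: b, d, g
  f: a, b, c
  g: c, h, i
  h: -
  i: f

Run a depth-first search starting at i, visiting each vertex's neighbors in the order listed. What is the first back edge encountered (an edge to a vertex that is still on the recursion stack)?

d→f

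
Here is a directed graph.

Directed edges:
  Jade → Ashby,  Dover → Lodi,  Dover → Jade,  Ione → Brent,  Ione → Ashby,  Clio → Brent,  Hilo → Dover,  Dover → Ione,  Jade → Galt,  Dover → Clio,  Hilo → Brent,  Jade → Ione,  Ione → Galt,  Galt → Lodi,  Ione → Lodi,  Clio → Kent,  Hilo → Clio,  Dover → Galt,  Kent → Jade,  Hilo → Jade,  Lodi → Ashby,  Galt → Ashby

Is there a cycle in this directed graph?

No

DFS with white/gray/black marking, starting from Brent:
Brent gray
Brent black
Clio gray
  Kent gray
    Jade gray
      Galt gray
        Ashby gray
        Ashby black
        Lodi gray
          Lodi→Ashby: Ashby black — skip
        Lodi black
      Galt black
      Ione gray
        Ione→Brent: Brent black — skip
        Ione→Ashby: Ashby black — skip
        Ione→Galt: Galt black — skip
        Ione→Lodi: Lodi black — skip
      Ione black
      Jade→Ashby: Ashby black — skip
    Jade black
  Kent black
  Clio→Brent: Brent black — skip
Clio black
Hilo gray
  Hilo→Brent: Brent black — skip
  Dover gray
    Dover→Galt: Galt black — skip
    Dover→Ione: Ione black — skip
    Dover→Lodi: Lodi black — skip
    Dover→Jade: Jade black — skip
    Dover→Clio: Clio black — skip
  Dover black
  Hilo→Jade: Jade black — skip
  Hilo→Clio: Clio black — skip
Hilo black
Every edge goes to a white or black vertex — no back edge, so the graph is acyclic.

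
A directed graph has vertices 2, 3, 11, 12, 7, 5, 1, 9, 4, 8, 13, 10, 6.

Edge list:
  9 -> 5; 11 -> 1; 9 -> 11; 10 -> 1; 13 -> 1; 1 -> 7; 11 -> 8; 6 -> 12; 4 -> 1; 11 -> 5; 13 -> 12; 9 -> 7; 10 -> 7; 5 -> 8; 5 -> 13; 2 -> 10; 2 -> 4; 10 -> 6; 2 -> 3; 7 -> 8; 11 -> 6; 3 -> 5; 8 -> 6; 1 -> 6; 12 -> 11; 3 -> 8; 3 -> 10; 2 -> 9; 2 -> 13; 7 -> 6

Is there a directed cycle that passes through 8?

Yes

8 is on a cycle iff 8 can reach itself via ≥1 edge.
8 → 6 → 12 → 11 → 8 — yes.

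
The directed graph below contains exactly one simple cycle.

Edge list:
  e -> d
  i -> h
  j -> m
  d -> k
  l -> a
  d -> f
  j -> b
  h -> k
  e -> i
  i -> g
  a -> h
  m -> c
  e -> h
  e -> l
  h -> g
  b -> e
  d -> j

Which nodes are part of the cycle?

DFS with gray/black marking from j:
j gray
  b gray
    e gray
      h gray
        k gray
        k black
        g gray
        g black
      h black
      l gray
        a gray
          a→h: h black — skip
        a black
      l black
      i gray
        i→g: g black — skip
        i→h: h black — skip
      i black
      d gray
        d→k: k black — skip
        d→j: j is gray → back edge
Back edge closes the cycle j → b → e → d → j; its vertices are {b, d, e, j}.

b, d, e, j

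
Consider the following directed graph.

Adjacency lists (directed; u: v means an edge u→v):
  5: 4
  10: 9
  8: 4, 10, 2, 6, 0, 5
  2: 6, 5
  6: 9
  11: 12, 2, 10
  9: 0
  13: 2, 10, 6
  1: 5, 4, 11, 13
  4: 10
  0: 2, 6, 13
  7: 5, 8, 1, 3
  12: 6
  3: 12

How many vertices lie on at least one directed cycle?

A vertex is on a directed cycle iff it belongs to a strongly connected component of size ≥ 2 (or has a self-loop).
The vertices on cycles are {0, 2, 4, 5, 6, 9, 10, 13} — 8 in total.

8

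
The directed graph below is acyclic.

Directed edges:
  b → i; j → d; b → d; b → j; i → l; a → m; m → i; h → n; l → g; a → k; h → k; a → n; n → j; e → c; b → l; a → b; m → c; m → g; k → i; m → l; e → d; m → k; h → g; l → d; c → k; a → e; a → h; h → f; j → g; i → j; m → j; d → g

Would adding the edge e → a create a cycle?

Yes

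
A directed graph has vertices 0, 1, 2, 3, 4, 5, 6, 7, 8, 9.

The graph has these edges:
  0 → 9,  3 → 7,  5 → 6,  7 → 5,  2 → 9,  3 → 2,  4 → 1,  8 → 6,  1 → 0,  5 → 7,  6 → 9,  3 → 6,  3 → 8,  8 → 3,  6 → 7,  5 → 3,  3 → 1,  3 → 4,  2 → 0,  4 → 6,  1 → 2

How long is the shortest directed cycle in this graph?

2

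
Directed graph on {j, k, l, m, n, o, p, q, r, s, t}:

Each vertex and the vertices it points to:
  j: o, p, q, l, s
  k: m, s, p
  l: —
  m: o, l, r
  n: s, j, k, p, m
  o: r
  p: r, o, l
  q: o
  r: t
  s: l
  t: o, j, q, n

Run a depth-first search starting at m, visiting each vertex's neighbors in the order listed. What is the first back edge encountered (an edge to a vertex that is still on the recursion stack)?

DFS from m (visiting each vertex's neighbors in the order listed); mark gray on enter, black on exit:
m gray
  o gray
    r gray
      t gray
        t→o: o is gray → back edge
First back edge: t → o.

t→o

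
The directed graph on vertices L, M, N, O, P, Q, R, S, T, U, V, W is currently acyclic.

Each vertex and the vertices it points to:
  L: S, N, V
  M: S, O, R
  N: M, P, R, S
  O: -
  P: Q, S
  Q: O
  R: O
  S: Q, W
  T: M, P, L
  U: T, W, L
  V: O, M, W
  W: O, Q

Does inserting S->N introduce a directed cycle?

Yes

Adding S→N creates a cycle iff N can already reach S.
Path from N: N → S.
So N → … → S → N is a cycle.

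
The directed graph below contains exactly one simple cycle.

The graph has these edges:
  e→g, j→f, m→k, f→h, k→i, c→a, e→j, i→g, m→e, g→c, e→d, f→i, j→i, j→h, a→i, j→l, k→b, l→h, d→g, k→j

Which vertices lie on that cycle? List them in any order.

a, c, g, i

DFS with gray/black marking from g:
g gray
  c gray
    a gray
      i gray
        i→g: g is gray → back edge
Back edge closes the cycle g → c → a → i → g; its vertices are {a, c, g, i}.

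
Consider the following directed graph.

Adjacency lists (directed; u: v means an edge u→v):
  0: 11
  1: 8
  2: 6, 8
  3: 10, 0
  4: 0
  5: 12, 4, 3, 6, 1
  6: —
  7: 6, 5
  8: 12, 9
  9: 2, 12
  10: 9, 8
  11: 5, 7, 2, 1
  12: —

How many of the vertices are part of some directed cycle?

9

A vertex is on a directed cycle iff it belongs to a strongly connected component of size ≥ 2 (or has a self-loop).
The vertices on cycles are {0, 2, 3, 4, 5, 7, 8, 9, 11} — 9 in total.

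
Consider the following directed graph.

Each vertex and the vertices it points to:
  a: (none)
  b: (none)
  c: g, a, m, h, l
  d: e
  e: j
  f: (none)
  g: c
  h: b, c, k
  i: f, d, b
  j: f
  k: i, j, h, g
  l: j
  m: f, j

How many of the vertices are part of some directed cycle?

4

A vertex is on a directed cycle iff it belongs to a strongly connected component of size ≥ 2 (or has a self-loop).
The vertices on cycles are {c, g, h, k} — 4 in total.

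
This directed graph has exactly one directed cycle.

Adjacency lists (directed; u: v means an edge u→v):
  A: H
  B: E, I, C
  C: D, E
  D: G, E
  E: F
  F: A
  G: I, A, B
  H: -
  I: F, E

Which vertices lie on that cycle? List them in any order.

B, C, D, G

DFS with gray/black marking from B:
B gray
  E gray
    F gray
      A gray
        H gray
        H black
      A black
    F black
  E black
  I gray
    I→F: F black — skip
    I→E: E black — skip
  I black
  C gray
    D gray
      G gray
        G→I: I black — skip
        G→A: A black — skip
        G→B: B is gray → back edge
Back edge closes the cycle B → C → D → G → B; its vertices are {B, C, D, G}.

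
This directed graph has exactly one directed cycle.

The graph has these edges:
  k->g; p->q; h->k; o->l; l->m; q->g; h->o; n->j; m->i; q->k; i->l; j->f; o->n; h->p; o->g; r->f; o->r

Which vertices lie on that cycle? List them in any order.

DFS with gray/black marking from l:
l gray
  m gray
    i gray
      i→l: l is gray → back edge
Back edge closes the cycle l → m → i → l; its vertices are {i, l, m}.

i, l, m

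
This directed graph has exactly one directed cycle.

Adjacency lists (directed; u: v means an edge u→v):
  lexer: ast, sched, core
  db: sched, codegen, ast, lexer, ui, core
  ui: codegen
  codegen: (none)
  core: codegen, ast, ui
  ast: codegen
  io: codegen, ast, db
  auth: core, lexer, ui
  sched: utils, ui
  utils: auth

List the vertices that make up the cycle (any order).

DFS with gray/black marking from sched:
sched gray
  utils gray
    auth gray
      core gray
        codegen gray
        codegen black
        ast gray
          ast→codegen: codegen black — skip
        ast black
        ui gray
          ui→codegen: codegen black — skip
        ui black
      core black
      lexer gray
        lexer→ast: ast black — skip
        lexer→sched: sched is gray → back edge
Back edge closes the cycle sched → utils → auth → lexer → sched; its vertices are {auth, lexer, sched, utils}.

auth, lexer, sched, utils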